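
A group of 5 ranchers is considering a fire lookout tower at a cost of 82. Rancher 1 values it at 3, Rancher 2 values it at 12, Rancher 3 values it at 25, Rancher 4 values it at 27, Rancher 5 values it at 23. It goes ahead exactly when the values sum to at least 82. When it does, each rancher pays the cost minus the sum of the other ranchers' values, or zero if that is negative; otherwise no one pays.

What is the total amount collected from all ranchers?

55

Total value 90 ≥ cost 82, so it is built.
Rancher 1: others sum to 87; max(0, 82 - 87) = 0.
Rancher 2: others sum to 78; max(0, 82 - 78) = 4.
Rancher 3: others sum to 65; max(0, 82 - 65) = 17.
Rancher 4: others sum to 63; max(0, 82 - 63) = 19.
Rancher 5: others sum to 67; max(0, 82 - 67) = 15.
Total collected = 0 + 4 + 17 + 19 + 15 = 55.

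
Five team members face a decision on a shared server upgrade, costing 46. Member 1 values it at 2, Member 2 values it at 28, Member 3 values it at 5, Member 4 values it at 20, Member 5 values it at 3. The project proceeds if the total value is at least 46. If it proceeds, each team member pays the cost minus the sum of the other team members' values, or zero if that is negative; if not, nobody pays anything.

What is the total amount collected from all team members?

Total value 58 ≥ cost 46, so it is built.
Member 1: others sum to 56; max(0, 46 - 56) = 0.
Member 2: others sum to 30; max(0, 46 - 30) = 16.
Member 3: others sum to 53; max(0, 46 - 53) = 0.
Member 4: others sum to 38; max(0, 46 - 38) = 8.
Member 5: others sum to 55; max(0, 46 - 55) = 0.
Total collected = 0 + 16 + 0 + 8 + 0 = 24.

24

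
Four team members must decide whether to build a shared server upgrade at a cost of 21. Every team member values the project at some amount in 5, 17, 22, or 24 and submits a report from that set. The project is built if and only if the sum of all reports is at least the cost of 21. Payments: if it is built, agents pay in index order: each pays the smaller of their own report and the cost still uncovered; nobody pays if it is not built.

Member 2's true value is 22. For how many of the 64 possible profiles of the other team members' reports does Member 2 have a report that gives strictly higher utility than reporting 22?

15

Others report (5, 5, 17): truth gives 6; report 5 gives 17 > 6. Violating.
Others report (5, 5, 22): truth gives 6; report 5 gives 17 > 6. Violating.
Others report (5, 5, 24): truth gives 6; report 5 gives 17 > 6. Violating.
Others report (5, 17, 5): truth gives 6; report 5 gives 17 > 6. Violating.
Others report (5, 5, 5): truth gives 6; no alternative beats it.
Others report (17, 5, 5): truth gives 18; no alternative beats it.
(Checking all 64 profiles: 15 have a profitable deviation, 49 do not.)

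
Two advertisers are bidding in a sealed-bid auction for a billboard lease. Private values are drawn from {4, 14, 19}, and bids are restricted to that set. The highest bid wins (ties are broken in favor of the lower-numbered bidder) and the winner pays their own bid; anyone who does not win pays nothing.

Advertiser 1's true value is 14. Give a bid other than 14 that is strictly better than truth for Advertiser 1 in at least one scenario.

4

Suppose Advertiser 2 bids 4.
Bid 14: wins, pays 14, utility 14 - 14 = 0.
Bid 4: wins, pays 4, utility 14 - 4 = 10.
So bidding 4 beats truth here (10 > 0).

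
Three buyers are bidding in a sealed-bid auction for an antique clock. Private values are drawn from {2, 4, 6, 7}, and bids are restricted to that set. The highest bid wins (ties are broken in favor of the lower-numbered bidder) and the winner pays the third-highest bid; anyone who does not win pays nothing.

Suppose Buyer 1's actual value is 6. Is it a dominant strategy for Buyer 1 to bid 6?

Consider the case where Buyer 2 bids 2 and Buyer 3 bids 7.
Truthful bid 6: loses, pays 0, utility 0.
Bid 7 instead: wins, pays 2, utility 6 - 2 = 4.
Since 4 > 0, bidding 7 is strictly better here, so truthful bidding is not dominant.

No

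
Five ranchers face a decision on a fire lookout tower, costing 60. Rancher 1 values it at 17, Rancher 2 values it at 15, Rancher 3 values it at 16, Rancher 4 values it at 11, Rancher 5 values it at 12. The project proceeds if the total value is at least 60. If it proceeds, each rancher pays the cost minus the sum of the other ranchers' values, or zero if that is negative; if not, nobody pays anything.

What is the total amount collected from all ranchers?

Total value 71 ≥ cost 60, so it is built.
Rancher 1: others sum to 54; max(0, 60 - 54) = 6.
Rancher 2: others sum to 56; max(0, 60 - 56) = 4.
Rancher 3: others sum to 55; max(0, 60 - 55) = 5.
Rancher 4: others sum to 60; max(0, 60 - 60) = 0.
Rancher 5: others sum to 59; max(0, 60 - 59) = 1.
Total collected = 6 + 4 + 5 + 0 + 1 = 16.

16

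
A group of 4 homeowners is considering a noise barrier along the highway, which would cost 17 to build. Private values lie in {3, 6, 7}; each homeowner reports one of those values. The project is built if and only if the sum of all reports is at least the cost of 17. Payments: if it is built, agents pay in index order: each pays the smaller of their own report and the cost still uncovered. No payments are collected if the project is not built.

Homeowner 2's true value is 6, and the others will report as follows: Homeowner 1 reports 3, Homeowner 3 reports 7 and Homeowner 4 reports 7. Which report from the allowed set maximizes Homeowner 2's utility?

Report 3: project built, pays 3, utility 6 - 3 = 3.
Report 6: project built, pays 6, utility 6 - 6 = 0.
Report 7: project built, pays 7, utility 6 - 7 = -1.
The best choice is 3 with utility 3.

3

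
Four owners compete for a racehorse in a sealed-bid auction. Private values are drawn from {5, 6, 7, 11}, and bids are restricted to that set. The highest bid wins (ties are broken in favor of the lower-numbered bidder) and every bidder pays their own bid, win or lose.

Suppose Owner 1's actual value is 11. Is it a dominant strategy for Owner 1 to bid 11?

No

Consider the case where Owner 2 bids 5, Owner 3 bids 5 and Owner 4 bids 5.
Truthful bid 11: wins, pays 11, utility 11 - 11 = 0.
Bid 5 instead: wins, pays 5, utility 11 - 5 = 6.
Since 6 > 0, bidding 5 is strictly better here, so truthful bidding is not dominant.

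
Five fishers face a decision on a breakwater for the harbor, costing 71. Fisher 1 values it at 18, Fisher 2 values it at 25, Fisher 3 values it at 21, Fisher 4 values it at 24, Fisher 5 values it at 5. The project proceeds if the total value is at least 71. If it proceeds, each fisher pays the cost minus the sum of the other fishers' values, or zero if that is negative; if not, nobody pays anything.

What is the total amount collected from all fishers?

Total value 93 ≥ cost 71, so it is built.
Fisher 1: others sum to 75; max(0, 71 - 75) = 0.
Fisher 2: others sum to 68; max(0, 71 - 68) = 3.
Fisher 3: others sum to 72; max(0, 71 - 72) = 0.
Fisher 4: others sum to 69; max(0, 71 - 69) = 2.
Fisher 5: others sum to 88; max(0, 71 - 88) = 0.
Total collected = 0 + 3 + 0 + 2 + 0 = 5.

5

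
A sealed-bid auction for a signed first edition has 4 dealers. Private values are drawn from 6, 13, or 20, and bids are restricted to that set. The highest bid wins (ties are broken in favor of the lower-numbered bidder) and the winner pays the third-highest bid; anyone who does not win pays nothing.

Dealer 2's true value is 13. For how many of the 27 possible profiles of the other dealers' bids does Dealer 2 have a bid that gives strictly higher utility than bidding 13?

3

Others bid (6, 6, 20): truth gives 0; bid 20 gives 7 > 0. Violating.
Others bid (6, 20, 6): truth gives 0; bid 20 gives 7 > 0. Violating.
Others bid (13, 6, 6): truth gives 0; bid 20 gives 7 > 0. Violating.
Others bid (6, 6, 6): truth gives 7; no alternative beats it.
Others bid (6, 6, 13): truth gives 7; no alternative beats it.
(Checking all 27 profiles: 3 have a profitable deviation, 24 do not.)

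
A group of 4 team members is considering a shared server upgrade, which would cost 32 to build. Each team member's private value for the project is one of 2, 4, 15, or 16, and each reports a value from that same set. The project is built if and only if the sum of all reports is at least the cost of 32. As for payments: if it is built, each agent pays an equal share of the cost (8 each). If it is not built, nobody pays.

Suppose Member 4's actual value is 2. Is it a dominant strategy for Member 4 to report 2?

Check each profile of the others' reports and compare truth against every alternative report.
Others report (2, 15, 15): truth gives -6, best alternative gives -6.
Others report (2, 15, 16): truth gives -6, best alternative gives -6.
Others report (2, 16, 15): truth gives -6, best alternative gives -6.
Others report (2, 16, 16): truth gives -6, best alternative gives -6.
Others report (4, 15, 15): truth gives -6, best alternative gives -6.
Others report (4, 15, 16): truth gives -6, best alternative gives -6.
(Remaining 58 profiles checked similarly; truth is weakly best in each.)
In every case the truthful report is at least as good as any alternative, so it is a dominant strategy.

Yes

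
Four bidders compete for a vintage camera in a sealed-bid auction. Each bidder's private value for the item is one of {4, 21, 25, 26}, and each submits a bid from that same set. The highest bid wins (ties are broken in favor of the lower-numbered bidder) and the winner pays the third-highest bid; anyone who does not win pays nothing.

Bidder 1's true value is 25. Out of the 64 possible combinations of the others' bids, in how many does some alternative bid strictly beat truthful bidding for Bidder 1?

Others bid (4, 4, 26): truth gives 0; bid 26 gives 21 > 0. Violating.
Others bid (4, 21, 26): truth gives 0; bid 26 gives 4 > 0. Violating.
Others bid (4, 26, 4): truth gives 0; bid 26 gives 21 > 0. Violating.
Others bid (4, 26, 21): truth gives 0; bid 26 gives 4 > 0. Violating.
Others bid (4, 4, 4): truth gives 21; no alternative beats it.
Others bid (4, 4, 21): truth gives 21; no alternative beats it.
(Checking all 64 profiles: 12 have a profitable deviation, 52 do not.)

12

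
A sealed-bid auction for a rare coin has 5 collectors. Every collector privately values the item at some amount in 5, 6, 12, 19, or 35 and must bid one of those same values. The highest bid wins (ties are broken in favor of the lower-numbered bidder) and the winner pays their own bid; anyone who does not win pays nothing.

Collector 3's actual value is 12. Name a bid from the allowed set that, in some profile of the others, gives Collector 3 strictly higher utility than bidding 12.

6

Suppose Collector 1 bids 5, Collector 2 bids 5, Collector 4 bids 5 and Collector 5 bids 5.
Bid 12: wins, pays 12, utility 12 - 12 = 0.
Bid 6: wins, pays 6, utility 12 - 6 = 6.
So bidding 6 beats truth here (6 > 0).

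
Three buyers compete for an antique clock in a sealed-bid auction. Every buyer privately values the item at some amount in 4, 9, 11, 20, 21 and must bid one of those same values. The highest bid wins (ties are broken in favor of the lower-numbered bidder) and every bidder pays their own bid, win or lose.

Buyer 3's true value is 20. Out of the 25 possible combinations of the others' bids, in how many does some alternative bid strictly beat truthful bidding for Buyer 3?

20

Others bid (4, 4): truth gives 0; bid 9 gives 11 > 0. Violating.
Others bid (4, 9): truth gives 0; bid 11 gives 9 > 0. Violating.
Others bid (4, 20): truth gives -20; bid 21 gives -1 > -20. Violating.
Others bid (4, 21): truth gives -20; bid 4 gives -4 > -20. Violating.
Others bid (4, 11): truth gives 0; no alternative beats it.
Others bid (9, 11): truth gives 0; no alternative beats it.
(Checking all 25 profiles: 20 have a profitable deviation, 5 do not.)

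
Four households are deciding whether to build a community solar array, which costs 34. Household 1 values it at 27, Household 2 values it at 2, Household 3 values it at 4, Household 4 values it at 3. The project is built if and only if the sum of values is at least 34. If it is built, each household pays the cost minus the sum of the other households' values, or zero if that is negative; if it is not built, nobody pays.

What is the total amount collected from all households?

28

Total value 36 ≥ cost 34, so it is built.
Household 1: others sum to 9; max(0, 34 - 9) = 25.
Household 2: others sum to 34; max(0, 34 - 34) = 0.
Household 3: others sum to 32; max(0, 34 - 32) = 2.
Household 4: others sum to 33; max(0, 34 - 33) = 1.
Total collected = 25 + 0 + 2 + 1 = 28.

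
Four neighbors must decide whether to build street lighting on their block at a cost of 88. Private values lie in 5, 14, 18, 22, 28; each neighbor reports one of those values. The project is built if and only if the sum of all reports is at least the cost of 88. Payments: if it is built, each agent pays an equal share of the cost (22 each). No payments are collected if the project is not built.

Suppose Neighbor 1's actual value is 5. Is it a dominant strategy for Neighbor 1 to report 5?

Yes

Check each profile of the others' reports and compare truth against every alternative report.
Others report (18, 28, 28): truth gives 0, best alternative gives -17.
Others report (22, 28, 28): truth gives 0, best alternative gives -17.
Others report (28, 18, 28): truth gives 0, best alternative gives -17.
Others report (28, 22, 28): truth gives 0, best alternative gives -17.
Others report (28, 28, 18): truth gives 0, best alternative gives -17.
Others report (28, 28, 22): truth gives 0, best alternative gives -17.
(Remaining 119 profiles checked similarly; truth is weakly best in each.)
In every case the truthful report is at least as good as any alternative, so it is a dominant strategy.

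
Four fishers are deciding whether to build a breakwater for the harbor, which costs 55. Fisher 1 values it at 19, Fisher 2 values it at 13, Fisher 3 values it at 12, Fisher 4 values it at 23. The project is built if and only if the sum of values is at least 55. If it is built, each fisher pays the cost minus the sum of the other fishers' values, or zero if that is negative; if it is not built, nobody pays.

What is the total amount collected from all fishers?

Total value 67 ≥ cost 55, so it is built.
Fisher 1: others sum to 48; max(0, 55 - 48) = 7.
Fisher 2: others sum to 54; max(0, 55 - 54) = 1.
Fisher 3: others sum to 55; max(0, 55 - 55) = 0.
Fisher 4: others sum to 44; max(0, 55 - 44) = 11.
Total collected = 7 + 1 + 0 + 11 = 19.

19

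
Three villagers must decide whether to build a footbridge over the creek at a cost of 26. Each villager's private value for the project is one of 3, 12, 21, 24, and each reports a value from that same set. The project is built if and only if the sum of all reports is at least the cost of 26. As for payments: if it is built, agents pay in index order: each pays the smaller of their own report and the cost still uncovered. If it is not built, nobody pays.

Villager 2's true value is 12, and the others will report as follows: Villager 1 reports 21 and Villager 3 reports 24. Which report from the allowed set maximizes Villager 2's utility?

3

Report 3: project built, pays 3, utility 12 - 3 = 9.
Report 12: project built, pays 5, utility 12 - 5 = 7.
Report 21: project built, pays 5, utility 12 - 5 = 7.
Report 24: project built, pays 5, utility 12 - 5 = 7.
The best choice is 3 with utility 9.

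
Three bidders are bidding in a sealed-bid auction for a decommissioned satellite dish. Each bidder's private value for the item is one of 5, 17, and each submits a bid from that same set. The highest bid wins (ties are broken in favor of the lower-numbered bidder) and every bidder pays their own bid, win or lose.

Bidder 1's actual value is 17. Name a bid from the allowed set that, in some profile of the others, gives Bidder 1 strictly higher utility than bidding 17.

Suppose Bidder 2 bids 5 and Bidder 3 bids 5.
Bid 17: wins, pays 17, utility 17 - 17 = 0.
Bid 5: wins, pays 5, utility 17 - 5 = 12.
So bidding 5 beats truth here (12 > 0).

5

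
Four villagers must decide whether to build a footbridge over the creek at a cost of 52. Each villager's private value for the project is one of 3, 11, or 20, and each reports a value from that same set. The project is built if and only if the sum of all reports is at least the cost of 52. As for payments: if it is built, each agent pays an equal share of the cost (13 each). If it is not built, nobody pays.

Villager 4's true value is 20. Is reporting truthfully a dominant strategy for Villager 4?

Check each profile of the others' reports and compare truth against every alternative report.
Others report (3, 11, 20): truth gives 7, best alternative gives 0.
Others report (3, 20, 11): truth gives 7, best alternative gives 0.
Others report (11, 3, 20): truth gives 7, best alternative gives 0.
Others report (11, 11, 11): truth gives 7, best alternative gives 0.
Others report (11, 20, 3): truth gives 7, best alternative gives 0.
Others report (20, 3, 11): truth gives 7, best alternative gives 0.
(Remaining 21 profiles checked similarly; truth is weakly best in each.)
In every case the truthful report is at least as good as any alternative, so it is a dominant strategy.

Yes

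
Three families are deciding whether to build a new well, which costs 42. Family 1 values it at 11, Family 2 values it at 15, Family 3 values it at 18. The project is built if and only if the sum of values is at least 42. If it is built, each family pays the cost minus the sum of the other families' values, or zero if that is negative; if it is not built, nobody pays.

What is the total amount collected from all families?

38

Total value 44 ≥ cost 42, so it is built.
Family 1: others sum to 33; max(0, 42 - 33) = 9.
Family 2: others sum to 29; max(0, 42 - 29) = 13.
Family 3: others sum to 26; max(0, 42 - 26) = 16.
Total collected = 9 + 13 + 16 = 38.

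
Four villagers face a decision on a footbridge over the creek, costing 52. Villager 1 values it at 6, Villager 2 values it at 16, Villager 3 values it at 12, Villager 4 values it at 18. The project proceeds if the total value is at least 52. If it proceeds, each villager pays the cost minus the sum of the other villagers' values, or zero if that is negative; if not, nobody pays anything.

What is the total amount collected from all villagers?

Total value 52 ≥ cost 52, so it is built.
Villager 1: others sum to 46; max(0, 52 - 46) = 6.
Villager 2: others sum to 36; max(0, 52 - 36) = 16.
Villager 3: others sum to 40; max(0, 52 - 40) = 12.
Villager 4: others sum to 34; max(0, 52 - 34) = 18.
Total collected = 6 + 16 + 12 + 18 = 52.

52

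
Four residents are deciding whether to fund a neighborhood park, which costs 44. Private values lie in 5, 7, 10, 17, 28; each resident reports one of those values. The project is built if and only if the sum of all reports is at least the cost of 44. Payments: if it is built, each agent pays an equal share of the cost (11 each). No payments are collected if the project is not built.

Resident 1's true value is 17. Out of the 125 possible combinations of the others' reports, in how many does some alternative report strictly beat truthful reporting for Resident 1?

22

Others report (5, 5, 7): truth gives 0; report 28 gives 6 > 0. Violating.
Others report (5, 5, 10): truth gives 0; report 28 gives 6 > 0. Violating.
Others report (5, 7, 5): truth gives 0; report 28 gives 6 > 0. Violating.
Others report (5, 7, 7): truth gives 0; report 28 gives 6 > 0. Violating.
Others report (5, 5, 5): truth gives 0; no alternative beats it.
Others report (5, 5, 17): truth gives 6; no alternative beats it.
(Checking all 125 profiles: 22 have a profitable deviation, 103 do not.)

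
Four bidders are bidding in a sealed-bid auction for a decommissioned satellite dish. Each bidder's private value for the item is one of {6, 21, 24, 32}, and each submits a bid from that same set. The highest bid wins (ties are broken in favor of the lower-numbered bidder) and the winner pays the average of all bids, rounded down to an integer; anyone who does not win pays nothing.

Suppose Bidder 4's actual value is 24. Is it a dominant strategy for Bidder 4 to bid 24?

No

Consider the case where Bidder 1 bids 6, Bidder 2 bids 6 and Bidder 3 bids 6.
Truthful bid 24: wins, pays 10, utility 24 - 10 = 14.
Bid 21 instead: wins, pays 9, utility 24 - 9 = 15.
Since 15 > 14, bidding 21 is strictly better here, so truthful bidding is not dominant.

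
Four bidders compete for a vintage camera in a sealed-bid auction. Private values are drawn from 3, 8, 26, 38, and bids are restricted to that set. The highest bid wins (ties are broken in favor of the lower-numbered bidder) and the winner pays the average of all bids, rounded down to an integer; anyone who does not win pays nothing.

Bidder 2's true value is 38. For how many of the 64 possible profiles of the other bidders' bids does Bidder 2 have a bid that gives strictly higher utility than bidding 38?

18

Others bid (3, 3, 3): truth gives 27; bid 8 gives 34 > 27. Violating.
Others bid (3, 3, 8): truth gives 25; bid 8 gives 33 > 25. Violating.
Others bid (3, 3, 26): truth gives 21; bid 26 gives 24 > 21. Violating.
Others bid (3, 8, 3): truth gives 25; bid 8 gives 33 > 25. Violating.
Others bid (3, 3, 38): truth gives 18; no alternative beats it.
Others bid (3, 8, 38): truth gives 17; no alternative beats it.
(Checking all 64 profiles: 18 have a profitable deviation, 46 do not.)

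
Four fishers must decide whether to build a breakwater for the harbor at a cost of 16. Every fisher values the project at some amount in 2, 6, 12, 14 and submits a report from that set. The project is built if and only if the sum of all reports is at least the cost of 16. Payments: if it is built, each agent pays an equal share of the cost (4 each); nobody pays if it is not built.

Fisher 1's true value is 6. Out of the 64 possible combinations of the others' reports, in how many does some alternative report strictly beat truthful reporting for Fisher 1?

1

Others report (2, 2, 2): truth gives 0; report 12 gives 2 > 0. Violating.
Others report (2, 2, 6): truth gives 2; no alternative beats it.
Others report (2, 2, 12): truth gives 2; no alternative beats it.
(Checking all 64 profiles: 1 has a profitable deviation, 63 do not.)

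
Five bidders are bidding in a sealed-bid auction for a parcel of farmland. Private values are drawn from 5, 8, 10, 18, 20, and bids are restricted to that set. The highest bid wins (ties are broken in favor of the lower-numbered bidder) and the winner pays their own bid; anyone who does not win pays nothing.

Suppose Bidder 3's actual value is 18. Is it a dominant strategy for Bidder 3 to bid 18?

No

Consider the case where Bidder 1 bids 5, Bidder 2 bids 5, Bidder 4 bids 5 and Bidder 5 bids 5.
Truthful bid 18: wins, pays 18, utility 18 - 18 = 0.
Bid 8 instead: wins, pays 8, utility 18 - 8 = 10.
Since 10 > 0, bidding 8 is strictly better here, so truthful bidding is not dominant.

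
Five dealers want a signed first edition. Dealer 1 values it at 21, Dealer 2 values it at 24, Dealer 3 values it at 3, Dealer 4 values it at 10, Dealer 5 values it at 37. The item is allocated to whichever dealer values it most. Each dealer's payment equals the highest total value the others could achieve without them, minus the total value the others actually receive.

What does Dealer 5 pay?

Dealer 5 has the highest value and receives the item.
Without Dealer 5, the item would go to the next-highest value, 24, so the others could achieve 24.
With Dealer 5 present and winning, the others receive nothing, so their total is 0.
Payment = 24 - 0 = 24.

24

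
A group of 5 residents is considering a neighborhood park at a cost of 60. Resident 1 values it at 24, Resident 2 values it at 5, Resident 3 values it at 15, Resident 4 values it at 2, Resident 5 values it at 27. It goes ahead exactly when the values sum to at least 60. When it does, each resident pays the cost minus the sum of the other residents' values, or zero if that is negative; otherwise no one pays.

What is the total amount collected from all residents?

Total value 73 ≥ cost 60, so it is built.
Resident 1: others sum to 49; max(0, 60 - 49) = 11.
Resident 2: others sum to 68; max(0, 60 - 68) = 0.
Resident 3: others sum to 58; max(0, 60 - 58) = 2.
Resident 4: others sum to 71; max(0, 60 - 71) = 0.
Resident 5: others sum to 46; max(0, 60 - 46) = 14.
Total collected = 11 + 0 + 2 + 0 + 14 = 27.

27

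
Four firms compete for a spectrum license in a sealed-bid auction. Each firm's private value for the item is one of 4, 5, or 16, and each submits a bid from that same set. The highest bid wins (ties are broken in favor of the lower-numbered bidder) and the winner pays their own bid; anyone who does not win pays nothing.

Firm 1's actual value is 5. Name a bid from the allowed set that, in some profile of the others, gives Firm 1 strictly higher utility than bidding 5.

Suppose Firm 2 bids 4, Firm 3 bids 4 and Firm 4 bids 4.
Bid 5: wins, pays 5, utility 5 - 5 = 0.
Bid 4: wins, pays 4, utility 5 - 4 = 1.
So bidding 4 beats truth here (1 > 0).

4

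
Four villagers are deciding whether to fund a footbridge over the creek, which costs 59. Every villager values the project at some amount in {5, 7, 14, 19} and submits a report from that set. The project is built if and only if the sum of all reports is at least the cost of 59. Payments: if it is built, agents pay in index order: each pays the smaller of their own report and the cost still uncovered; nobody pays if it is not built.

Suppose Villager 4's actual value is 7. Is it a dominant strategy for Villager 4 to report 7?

Check each profile of the others' reports and compare truth against every alternative report.
Others report (19, 19, 19): truth gives 5, best alternative gives 5.
Others report (5, 5, 5): truth gives 0, best alternative gives 0.
Others report (5, 5, 7): truth gives 0, best alternative gives 0.
Others report (5, 5, 14): truth gives 0, best alternative gives 0.
Others report (5, 5, 19): truth gives 0, best alternative gives 0.
Others report (5, 7, 5): truth gives 0, best alternative gives 0.
(Remaining 58 profiles checked similarly; truth is weakly best in each.)
In every case the truthful report is at least as good as any alternative, so it is a dominant strategy.

Yes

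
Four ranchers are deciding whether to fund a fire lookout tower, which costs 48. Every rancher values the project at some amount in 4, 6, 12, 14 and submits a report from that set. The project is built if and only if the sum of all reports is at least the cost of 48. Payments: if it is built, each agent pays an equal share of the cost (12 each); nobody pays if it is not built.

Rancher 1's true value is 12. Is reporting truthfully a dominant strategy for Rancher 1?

Check each profile of the others' reports and compare truth against every alternative report.
Others report (4, 4, 4): truth gives 0, best alternative gives 0.
Others report (4, 4, 6): truth gives 0, best alternative gives 0.
Others report (4, 4, 12): truth gives 0, best alternative gives 0.
Others report (4, 4, 14): truth gives 0, best alternative gives 0.
Others report (4, 6, 4): truth gives 0, best alternative gives 0.
Others report (4, 6, 6): truth gives 0, best alternative gives 0.
(Remaining 58 profiles checked similarly; truth is weakly best in each.)
In every case the truthful report is at least as good as any alternative, so it is a dominant strategy.

Yes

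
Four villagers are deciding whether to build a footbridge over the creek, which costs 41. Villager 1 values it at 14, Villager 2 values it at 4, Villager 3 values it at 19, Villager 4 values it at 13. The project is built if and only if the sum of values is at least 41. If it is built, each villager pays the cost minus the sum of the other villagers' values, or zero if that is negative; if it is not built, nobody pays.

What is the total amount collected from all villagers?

Total value 50 ≥ cost 41, so it is built.
Villager 1: others sum to 36; max(0, 41 - 36) = 5.
Villager 2: others sum to 46; max(0, 41 - 46) = 0.
Villager 3: others sum to 31; max(0, 41 - 31) = 10.
Villager 4: others sum to 37; max(0, 41 - 37) = 4.
Total collected = 5 + 0 + 10 + 4 = 19.

19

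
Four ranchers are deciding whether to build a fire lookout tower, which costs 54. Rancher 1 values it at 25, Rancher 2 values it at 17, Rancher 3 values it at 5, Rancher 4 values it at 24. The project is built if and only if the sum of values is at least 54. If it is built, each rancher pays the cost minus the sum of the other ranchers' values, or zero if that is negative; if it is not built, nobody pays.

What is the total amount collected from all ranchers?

15

Total value 71 ≥ cost 54, so it is built.
Rancher 1: others sum to 46; max(0, 54 - 46) = 8.
Rancher 2: others sum to 54; max(0, 54 - 54) = 0.
Rancher 3: others sum to 66; max(0, 54 - 66) = 0.
Rancher 4: others sum to 47; max(0, 54 - 47) = 7.
Total collected = 8 + 0 + 0 + 7 = 15.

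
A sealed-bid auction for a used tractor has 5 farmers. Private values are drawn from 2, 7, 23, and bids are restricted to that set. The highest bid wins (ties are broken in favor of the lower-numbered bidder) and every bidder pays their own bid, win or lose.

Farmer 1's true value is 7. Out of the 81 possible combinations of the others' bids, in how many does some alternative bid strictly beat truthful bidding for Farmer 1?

66

Others bid (2, 2, 2, 2): truth gives 0; bid 2 gives 5 > 0. Violating.
Others bid (2, 2, 2, 23): truth gives -7; bid 2 gives -2 > -7. Violating.
Others bid (2, 2, 7, 23): truth gives -7; bid 2 gives -2 > -7. Violating.
Others bid (2, 2, 23, 2): truth gives -7; bid 2 gives -2 > -7. Violating.
Others bid (2, 2, 2, 7): truth gives 0; no alternative beats it.
Others bid (2, 2, 7, 2): truth gives 0; no alternative beats it.
(Checking all 81 profiles: 66 have a profitable deviation, 15 do not.)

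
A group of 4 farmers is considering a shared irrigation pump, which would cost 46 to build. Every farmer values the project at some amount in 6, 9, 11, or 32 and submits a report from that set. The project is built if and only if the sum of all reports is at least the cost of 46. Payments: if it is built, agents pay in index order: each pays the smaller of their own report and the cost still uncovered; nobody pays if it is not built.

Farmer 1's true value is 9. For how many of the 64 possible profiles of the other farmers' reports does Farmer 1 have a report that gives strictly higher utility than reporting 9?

Others report (6, 6, 32): truth gives 0; report 6 gives 3 > 0. Violating.
Others report (6, 9, 32): truth gives 0; report 6 gives 3 > 0. Violating.
Others report (6, 11, 32): truth gives 0; report 6 gives 3 > 0. Violating.
Others report (6, 32, 6): truth gives 0; report 6 gives 3 > 0. Violating.
Others report (6, 6, 6): truth gives 0; no alternative beats it.
Others report (6, 6, 9): truth gives 0; no alternative beats it.
(Checking all 64 profiles: 37 have a profitable deviation, 27 do not.)

37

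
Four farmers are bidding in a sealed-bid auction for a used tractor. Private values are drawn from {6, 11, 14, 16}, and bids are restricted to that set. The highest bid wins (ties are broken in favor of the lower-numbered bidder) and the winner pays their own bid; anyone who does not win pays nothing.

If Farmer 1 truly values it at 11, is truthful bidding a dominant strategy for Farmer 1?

Consider the case where Farmer 2 bids 6, Farmer 3 bids 6 and Farmer 4 bids 6.
Truthful bid 11: wins, pays 11, utility 11 - 11 = 0.
Bid 6 instead: wins, pays 6, utility 11 - 6 = 5.
Since 5 > 0, bidding 6 is strictly better here, so truthful bidding is not dominant.

No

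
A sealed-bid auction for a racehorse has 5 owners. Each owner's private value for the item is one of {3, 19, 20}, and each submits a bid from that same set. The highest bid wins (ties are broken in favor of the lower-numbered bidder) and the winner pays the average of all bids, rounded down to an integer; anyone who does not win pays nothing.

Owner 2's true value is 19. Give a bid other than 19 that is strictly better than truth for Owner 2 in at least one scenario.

20

Suppose Owner 1 bids 3, Owner 3 bids 3, Owner 4 bids 3 and Owner 5 bids 20.
Bid 19: loses, pays 0, utility 0.
Bid 20: wins, pays 9, utility 19 - 9 = 10.
So bidding 20 beats truth here (10 > 0).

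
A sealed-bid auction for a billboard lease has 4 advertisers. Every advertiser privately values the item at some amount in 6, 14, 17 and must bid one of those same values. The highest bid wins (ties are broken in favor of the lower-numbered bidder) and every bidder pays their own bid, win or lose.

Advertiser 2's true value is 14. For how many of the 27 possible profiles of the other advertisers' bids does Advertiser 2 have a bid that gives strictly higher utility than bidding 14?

23

Others bid (6, 6, 17): truth gives -14; bid 17 gives -3 > -14. Violating.
Others bid (6, 14, 17): truth gives -14; bid 17 gives -3 > -14. Violating.
Others bid (6, 17, 6): truth gives -14; bid 17 gives -3 > -14. Violating.
Others bid (6, 17, 14): truth gives -14; bid 17 gives -3 > -14. Violating.
Others bid (6, 6, 6): truth gives 0; no alternative beats it.
Others bid (6, 6, 14): truth gives 0; no alternative beats it.
(Checking all 27 profiles: 23 have a profitable deviation, 4 do not.)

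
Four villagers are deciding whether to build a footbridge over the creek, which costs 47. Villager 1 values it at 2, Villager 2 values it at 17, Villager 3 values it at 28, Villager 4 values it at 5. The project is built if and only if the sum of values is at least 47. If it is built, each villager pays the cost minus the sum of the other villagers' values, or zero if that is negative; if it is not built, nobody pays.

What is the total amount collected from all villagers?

Total value 52 ≥ cost 47, so it is built.
Villager 1: others sum to 50; max(0, 47 - 50) = 0.
Villager 2: others sum to 35; max(0, 47 - 35) = 12.
Villager 3: others sum to 24; max(0, 47 - 24) = 23.
Villager 4: others sum to 47; max(0, 47 - 47) = 0.
Total collected = 0 + 12 + 23 + 0 = 35.

35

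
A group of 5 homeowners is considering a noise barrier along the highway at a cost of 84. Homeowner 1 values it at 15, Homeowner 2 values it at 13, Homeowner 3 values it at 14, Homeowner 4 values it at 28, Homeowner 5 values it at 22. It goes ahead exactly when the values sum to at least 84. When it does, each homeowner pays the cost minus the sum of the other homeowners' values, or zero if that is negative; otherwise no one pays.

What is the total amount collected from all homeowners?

Total value 92 ≥ cost 84, so it is built.
Homeowner 1: others sum to 77; max(0, 84 - 77) = 7.
Homeowner 2: others sum to 79; max(0, 84 - 79) = 5.
Homeowner 3: others sum to 78; max(0, 84 - 78) = 6.
Homeowner 4: others sum to 64; max(0, 84 - 64) = 20.
Homeowner 5: others sum to 70; max(0, 84 - 70) = 14.
Total collected = 7 + 5 + 6 + 20 + 14 = 52.

52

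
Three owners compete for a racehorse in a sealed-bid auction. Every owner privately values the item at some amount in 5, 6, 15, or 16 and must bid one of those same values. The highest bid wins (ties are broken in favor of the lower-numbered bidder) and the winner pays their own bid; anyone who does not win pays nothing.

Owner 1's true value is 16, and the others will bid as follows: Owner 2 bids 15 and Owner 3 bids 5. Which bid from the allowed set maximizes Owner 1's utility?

Bid 5: loses, pays 0, utility 0.
Bid 6: loses, pays 0, utility 0.
Bid 15: wins, pays 15, utility 16 - 15 = 1.
Bid 16: wins, pays 16, utility 16 - 16 = 0.
The best choice is 15 with utility 1.

15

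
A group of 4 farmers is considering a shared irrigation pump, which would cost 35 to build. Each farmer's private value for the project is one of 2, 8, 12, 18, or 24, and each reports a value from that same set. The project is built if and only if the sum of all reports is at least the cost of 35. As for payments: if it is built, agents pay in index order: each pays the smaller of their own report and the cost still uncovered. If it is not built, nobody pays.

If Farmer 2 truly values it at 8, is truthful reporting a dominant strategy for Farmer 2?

Consider the case where Farmer 1 reports 2, Farmer 3 reports 8 and Farmer 4 reports 24.
Truthful report 8: project built, pays 8, utility 8 - 8 = 0.
Report 2 instead: project built, pays 2, utility 8 - 2 = 6.
Since 6 > 0, reporting 2 is strictly better here, so truthful reporting is not dominant.

No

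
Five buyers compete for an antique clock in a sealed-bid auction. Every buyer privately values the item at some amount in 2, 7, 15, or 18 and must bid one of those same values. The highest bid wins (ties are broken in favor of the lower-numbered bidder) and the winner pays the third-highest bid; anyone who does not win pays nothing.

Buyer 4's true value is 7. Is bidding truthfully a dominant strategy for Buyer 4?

Consider the case where Buyer 1 bids 2, Buyer 2 bids 2, Buyer 3 bids 2 and Buyer 5 bids 15.
Truthful bid 7: loses, pays 0, utility 0.
Bid 15 instead: wins, pays 2, utility 7 - 2 = 5.
Since 5 > 0, bidding 15 is strictly better here, so truthful bidding is not dominant.

No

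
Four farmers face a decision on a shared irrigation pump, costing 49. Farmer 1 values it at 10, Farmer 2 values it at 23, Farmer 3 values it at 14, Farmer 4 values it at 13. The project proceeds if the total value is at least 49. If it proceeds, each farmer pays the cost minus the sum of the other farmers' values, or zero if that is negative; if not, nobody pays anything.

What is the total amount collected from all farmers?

17

Total value 60 ≥ cost 49, so it is built.
Farmer 1: others sum to 50; max(0, 49 - 50) = 0.
Farmer 2: others sum to 37; max(0, 49 - 37) = 12.
Farmer 3: others sum to 46; max(0, 49 - 46) = 3.
Farmer 4: others sum to 47; max(0, 49 - 47) = 2.
Total collected = 0 + 12 + 3 + 2 = 17.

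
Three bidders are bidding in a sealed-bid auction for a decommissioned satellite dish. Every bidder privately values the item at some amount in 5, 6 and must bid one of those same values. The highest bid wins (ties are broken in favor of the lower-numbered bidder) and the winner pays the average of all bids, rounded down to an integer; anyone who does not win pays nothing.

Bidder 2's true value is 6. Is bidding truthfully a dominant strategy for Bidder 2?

Check each profile of the others' bids and compare truth against every alternative bid.
Others bid (5, 5): truth gives 1, best alternative gives 0.
Others bid (5, 6): truth gives 1, best alternative gives 0.
Others bid (6, 5): truth gives 0, best alternative gives 0.
Others bid (6, 6): truth gives 0, best alternative gives 0.
In every case the truthful bid is at least as good as any alternative, so it is a dominant strategy.

Yes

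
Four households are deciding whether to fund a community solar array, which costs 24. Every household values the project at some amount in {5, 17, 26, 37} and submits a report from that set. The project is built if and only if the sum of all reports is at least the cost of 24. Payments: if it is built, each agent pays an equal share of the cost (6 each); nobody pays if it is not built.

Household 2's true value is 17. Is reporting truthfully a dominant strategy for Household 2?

Check each profile of the others' reports and compare truth against every alternative report.
Others report (5, 5, 5): truth gives 11, best alternative gives 11.
Others report (5, 5, 17): truth gives 11, best alternative gives 11.
Others report (5, 5, 26): truth gives 11, best alternative gives 11.
Others report (5, 5, 37): truth gives 11, best alternative gives 11.
Others report (5, 17, 5): truth gives 11, best alternative gives 11.
Others report (5, 17, 17): truth gives 11, best alternative gives 11.
(Remaining 58 profiles checked similarly; truth is weakly best in each.)
In every case the truthful report is at least as good as any alternative, so it is a dominant strategy.

Yes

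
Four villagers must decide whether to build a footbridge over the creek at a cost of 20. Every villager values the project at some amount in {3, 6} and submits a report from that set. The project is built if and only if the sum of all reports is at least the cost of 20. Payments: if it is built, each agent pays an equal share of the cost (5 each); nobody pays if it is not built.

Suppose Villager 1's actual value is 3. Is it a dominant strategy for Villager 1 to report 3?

Yes

Check each profile of the others' reports and compare truth against every alternative report.
Others report (3, 6, 6): truth gives 0, best alternative gives -2.
Others report (6, 3, 6): truth gives 0, best alternative gives -2.
Others report (6, 6, 3): truth gives 0, best alternative gives -2.
Others report (6, 6, 6): truth gives -2, best alternative gives -2.
Others report (3, 3, 3): truth gives 0, best alternative gives 0.
Others report (3, 3, 6): truth gives 0, best alternative gives 0.
(Remaining 2 profiles checked similarly; truth is weakly best in each.)
In every case the truthful report is at least as good as any alternative, so it is a dominant strategy.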